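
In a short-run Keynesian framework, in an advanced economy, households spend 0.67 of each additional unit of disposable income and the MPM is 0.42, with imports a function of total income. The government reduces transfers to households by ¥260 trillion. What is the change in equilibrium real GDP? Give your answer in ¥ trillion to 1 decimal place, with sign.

−¥232.3 trillion

The transfer change shifts disposable income by −¥260 trillion, so first-round consumption changes by c·ΔTR = 0.67 × (−¥260 trillion) = −¥174.2 trillion.
Expenditure multiplier = 1/(1 − c + m) = 1/(1 − 0.67 + 0.42) = 1/0.75 ≈ 1.333.
The transfer multiplier is c × k ≈ 0.893, so ΔY = k × (c·ΔTR) = (−¥174.2 trillion) / 0.75 ≈ −¥232.3 trillion.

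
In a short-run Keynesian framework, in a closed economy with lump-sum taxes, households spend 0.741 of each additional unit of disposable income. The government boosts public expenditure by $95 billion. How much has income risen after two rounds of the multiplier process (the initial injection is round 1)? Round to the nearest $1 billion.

Round 1 adds ΔG = $95 billion; each later round is MPC = 0.741 times the previous.
After 2 rounds: 95 + 70.395 = ΔG·(1 − c^2)/(1 − c) = 95 × (1 − 0.549081)/0.259 ≈ $165 billion.

$165 billion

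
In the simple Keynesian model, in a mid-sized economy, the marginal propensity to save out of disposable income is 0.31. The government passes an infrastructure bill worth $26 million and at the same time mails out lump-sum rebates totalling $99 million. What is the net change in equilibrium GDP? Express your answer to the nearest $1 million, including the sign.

MPC = 1 − MPS = 1 − 0.31 = 0.69.
Expenditure multiplier = 1/(1 − MPC) = 1/(1 − 0.69) = 1/0.31 ≈ 3.226.
ΔG contributes k·ΔG = (+$26 million) / 0.31 ≈ +$83.9 million.
ΔT of −$99 million changes first-round spending by −c·ΔT = +$68.31 million, contributing k·(−c·ΔT) = (+$68.31 million) / 0.31 ≈ +$220.4 million.
Net ΔY = k(ΔG − c·ΔT) = (+$94.31 million) / 0.31 ≈ +$304 million.

+$304 million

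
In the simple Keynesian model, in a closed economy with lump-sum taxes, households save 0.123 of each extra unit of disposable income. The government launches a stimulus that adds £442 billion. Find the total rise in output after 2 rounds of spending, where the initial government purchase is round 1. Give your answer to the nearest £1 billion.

£830 billion

MPC = 1 − MPS = 1 − 0.123 = 0.877.
Round 1 adds ΔG = £442 billion; each later round is MPC = 0.877 times the previous.
After 2 rounds: 442 + 387.634 = ΔG·(1 − c^2)/(1 − c) = 442 × (1 − 0.769129)/0.123 ≈ £830 billion.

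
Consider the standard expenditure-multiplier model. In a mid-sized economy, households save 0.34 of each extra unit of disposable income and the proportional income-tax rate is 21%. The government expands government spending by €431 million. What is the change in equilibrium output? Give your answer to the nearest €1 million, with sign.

MPC = 1 − MPS = 1 − 0.34 = 0.66.
Spending multiplier = 1/(1 − c(1−t)) = 1/(1 − 0.66×0.79) = 1/0.4786 ≈ 2.089.
ΔY = k × ΔG = (+€431 million) / 0.4786 ≈ +€901 million.

+€901 million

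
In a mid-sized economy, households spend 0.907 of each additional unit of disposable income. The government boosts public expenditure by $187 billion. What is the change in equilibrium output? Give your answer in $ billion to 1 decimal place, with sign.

Government-spending multiplier = 1/(1 − MPC) = 1/(1 − 0.907) = 1/0.093 ≈ 10.753.
ΔY = k × ΔG = (+$187 billion) / 0.093 ≈ +$2,010.8 billion.

+$2,010.8 billion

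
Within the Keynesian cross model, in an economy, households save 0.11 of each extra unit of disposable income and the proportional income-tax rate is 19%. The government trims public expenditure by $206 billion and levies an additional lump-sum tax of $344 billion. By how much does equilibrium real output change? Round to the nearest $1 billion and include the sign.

−$1,835 billion

MPC = 1 − MPS = 1 − 0.11 = 0.89.
Expenditure multiplier = 1/(1 − c(1−t)) = 1/(1 − 0.89×0.81) = 1/0.2791 ≈ 3.583.
ΔG contributes k·ΔG = (−$206 billion) / 0.2791 ≈ −$738.1 billion.
ΔT of +$344 billion changes first-round spending by −c·ΔT = −$306.16 billion, contributing k·(−c·ΔT) = (−$306.16 billion) / 0.2791 ≈ −$1,097 billion.
Net ΔY = k(ΔG − c·ΔT) = (−$512.16 billion) / 0.2791 ≈ −$1,835 billion.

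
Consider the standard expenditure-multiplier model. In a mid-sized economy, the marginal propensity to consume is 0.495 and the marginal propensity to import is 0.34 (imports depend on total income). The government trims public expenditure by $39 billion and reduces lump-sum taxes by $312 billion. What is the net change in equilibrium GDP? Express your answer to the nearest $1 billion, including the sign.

Expenditure multiplier = 1/(1 − c + m) = 1/(1 − 0.495 + 0.34) = 1/0.845 ≈ 1.183.
ΔG contributes k·ΔG = (−$39 billion) / 0.845 ≈ −$46.2 billion.
ΔT of −$312 billion changes first-round spending by −c·ΔT = +$154.44 billion, contributing k·(−c·ΔT) = (+$154.44 billion) / 0.845 ≈ +$182.8 billion.
Net ΔY = k(ΔG − c·ΔT) = (+$115.44 billion) / 0.845 ≈ +$137 billion.

+$137 billion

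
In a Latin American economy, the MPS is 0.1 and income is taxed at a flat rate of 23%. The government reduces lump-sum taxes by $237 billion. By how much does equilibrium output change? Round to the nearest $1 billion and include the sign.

MPC = 1 − MPS = 1 − 0.1 = 0.9.
A lump-sum tax change of −$237 billion shifts disposable income by +$237 billion; first-round consumption changes by −c × ΔT = −0.9 × (−$237 billion) = +$213.3 billion.
Expenditure multiplier = 1/(1 − c(1−t)) = 1/(1 − 0.9×0.77) = 1/0.307 ≈ 3.257.
The tax multiplier is −c × k ≈ −2.932, so ΔY = k × (−c·ΔT) = (+$213.3 billion) / 0.307 ≈ +$695 billion.

+$695 billion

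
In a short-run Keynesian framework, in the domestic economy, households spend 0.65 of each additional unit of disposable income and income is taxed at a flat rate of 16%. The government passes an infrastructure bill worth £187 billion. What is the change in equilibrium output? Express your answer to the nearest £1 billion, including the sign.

Government-spending multiplier = 1/(1 − c(1−t)) = 1/(1 − 0.65×0.84) = 1/0.454 ≈ 2.203.
ΔY = k × ΔG = (+£187 billion) / 0.454 ≈ +£412 billion.

+£412 billion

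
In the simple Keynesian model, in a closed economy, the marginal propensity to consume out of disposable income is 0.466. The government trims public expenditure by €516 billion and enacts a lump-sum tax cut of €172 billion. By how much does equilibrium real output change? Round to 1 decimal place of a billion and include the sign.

Expenditure multiplier = 1/(1 − MPC) = 1/(1 − 0.466) = 1/0.534 ≈ 1.873.
ΔG contributes k·ΔG = (−€516 billion) / 0.534 ≈ −€966.3 billion.
ΔT of −€172 billion changes first-round spending by −c·ΔT = +€80.152 billion, contributing k·(−c·ΔT) = (+€80.152 billion) / 0.534 ≈ +€150.1 billion.
Net ΔY = k(ΔG − c·ΔT) = (−€435.848 billion) / 0.534 ≈ −€816.2 billion.

−€816.2 billion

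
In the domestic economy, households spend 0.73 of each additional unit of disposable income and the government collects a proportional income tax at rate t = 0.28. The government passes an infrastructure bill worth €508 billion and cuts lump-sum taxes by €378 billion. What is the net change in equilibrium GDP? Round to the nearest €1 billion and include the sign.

Expenditure multiplier = 1/(1 − c(1−t)) = 1/(1 − 0.73×0.72) = 1/0.4744 ≈ 2.108.
ΔG contributes k·ΔG = (+€508 billion) / 0.4744 ≈ +€1,070.8 billion.
ΔT of −€378 billion changes first-round spending by −c·ΔT = +€275.94 billion, contributing k·(−c·ΔT) = (+€275.94 billion) / 0.4744 ≈ +€581.7 billion.
Net ΔY = k(ΔG − c·ΔT) = (+€783.94 billion) / 0.4744 ≈ +€1,652 billion.

+€1,652 billion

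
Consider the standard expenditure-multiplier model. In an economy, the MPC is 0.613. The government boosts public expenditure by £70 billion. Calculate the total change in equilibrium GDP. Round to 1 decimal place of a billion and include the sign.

Expenditure multiplier = 1/(1 − MPC) = 1/(1 − 0.613) = 1/0.387 ≈ 2.584.
ΔY = k × ΔG = (+£70 billion) / 0.387 ≈ +£180.9 billion.

+£180.9 billion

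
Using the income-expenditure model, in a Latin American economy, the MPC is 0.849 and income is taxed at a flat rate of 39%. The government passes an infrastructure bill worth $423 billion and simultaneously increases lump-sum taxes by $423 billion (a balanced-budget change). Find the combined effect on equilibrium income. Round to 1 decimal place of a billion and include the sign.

+$132.5 billion

Expenditure multiplier = 1/(1 − c(1−t)) = 1/(1 − 0.849×0.61) = 1/0.48211 ≈ 2.074.
ΔG contributes k·ΔG = (+$423 billion) / 0.48211 ≈ +$877.4 billion.
ΔT of +$423 billion changes first-round spending by −c·ΔT = −$359.127 billion, contributing k·(−c·ΔT) = (−$359.127 billion) / 0.48211 ≈ −$744.9 billion.
Net ΔY = k(ΔG − c·ΔT) = (+$63.873 billion) / 0.48211 ≈ +$132.5 billion.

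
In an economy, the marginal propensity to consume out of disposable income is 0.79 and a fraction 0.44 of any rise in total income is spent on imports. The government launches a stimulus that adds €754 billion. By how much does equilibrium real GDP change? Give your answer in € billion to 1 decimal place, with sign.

+€1,160.0 billion

Spending multiplier = 1/(1 − c + m) = 1/(1 − 0.79 + 0.44) = 1/0.65 ≈ 1.538.
ΔY = k × ΔG = (+€754 billion) / 0.65 = +€1,160 billion.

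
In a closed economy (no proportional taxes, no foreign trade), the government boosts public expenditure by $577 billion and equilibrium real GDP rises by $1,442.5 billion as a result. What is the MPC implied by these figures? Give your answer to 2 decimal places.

Implied spending multiplier k = ΔY/ΔG = 1,442.5/577 = 2.5.
Since k = 1/(1 − MPC), MPC = 1 − 1/k = 1 − ΔG/ΔY = 1 − 577/1,442.5 = 0.60.

0.60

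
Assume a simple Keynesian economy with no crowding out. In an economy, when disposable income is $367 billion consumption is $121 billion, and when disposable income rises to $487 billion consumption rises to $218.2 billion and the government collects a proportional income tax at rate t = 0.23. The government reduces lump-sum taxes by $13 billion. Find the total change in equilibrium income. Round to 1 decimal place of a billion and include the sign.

MPC = ΔC/ΔYd = (218.2 − 121)/(487 − 367) = 97.2/120 = 0.81.
A lump-sum tax change of −$13 billion shifts disposable income by +$13 billion; first-round consumption changes by −c × ΔT = −0.81 × (−$13 billion) = +$10.53 billion.
Expenditure multiplier = 1/(1 − c(1−t)) = 1/(1 − 0.81×0.77) = 1/0.3763 ≈ 2.657.
The tax multiplier is −c × k ≈ −2.153, so ΔY = k × (−c·ΔT) = (+$10.53 billion) / 0.3763 ≈ +$28 billion.

+$28.0 billion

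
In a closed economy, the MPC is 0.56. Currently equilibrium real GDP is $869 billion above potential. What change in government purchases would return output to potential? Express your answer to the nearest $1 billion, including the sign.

Spending multiplier = 1/(1 − MPC) = 1/(1 − 0.56) = 1/0.44 ≈ 2.273.
Need ΔY = −$869 billion, so ΔG = ΔY/k = (−$869 billion) × 0.44 ≈ −$382 billion.
The government should cut government purchases by $382 billion.

−$382 billion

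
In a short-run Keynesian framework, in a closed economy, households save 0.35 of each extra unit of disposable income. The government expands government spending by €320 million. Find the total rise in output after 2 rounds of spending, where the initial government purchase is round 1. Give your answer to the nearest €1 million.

€528 million

MPC = 1 − MPS = 1 − 0.35 = 0.65.
Round 1 adds ΔG = €320 million; each later round is MPC = 0.65 times the previous.
After 2 rounds: 320 + 208 = ΔG·(1 − c^2)/(1 − c) = 320 × (1 − 0.4225)/0.35 = €528 million.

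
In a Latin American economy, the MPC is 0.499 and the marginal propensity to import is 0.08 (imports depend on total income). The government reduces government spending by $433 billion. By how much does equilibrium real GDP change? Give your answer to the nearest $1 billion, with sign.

Spending multiplier = 1/(1 − c + m) = 1/(1 − 0.499 + 0.08) = 1/0.581 ≈ 1.721.
ΔY = k × ΔG = (−$433 billion) / 0.581 ≈ −$745 billion.

−$745 billion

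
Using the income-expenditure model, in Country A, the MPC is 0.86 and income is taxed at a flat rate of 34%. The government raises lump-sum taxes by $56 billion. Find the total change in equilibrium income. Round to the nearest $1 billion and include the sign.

A lump-sum tax change of +$56 billion shifts disposable income by −$56 billion; first-round consumption changes by −c × ΔT = −0.86 × (+$56 billion) = −$48.16 billion.
Expenditure multiplier = 1/(1 − c(1−t)) = 1/(1 − 0.86×0.66) = 1/0.4324 ≈ 2.313.
The tax multiplier is −c × k ≈ −1.989, so ΔY = k × (−c·ΔT) = (−$48.16 billion) / 0.4324 ≈ −$111 billion.

−$111 billion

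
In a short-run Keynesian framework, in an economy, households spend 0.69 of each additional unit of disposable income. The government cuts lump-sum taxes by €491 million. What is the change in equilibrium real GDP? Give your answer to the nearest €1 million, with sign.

A lump-sum tax change of −€491 million shifts disposable income by +€491 million; first-round consumption changes by −c × ΔT = −0.69 × (−€491 million) = +€338.79 million.
Expenditure multiplier = 1/(1 − MPC) = 1/(1 − 0.69) = 1/0.31 ≈ 3.226.
The tax multiplier is −c × k ≈ −2.226, so ΔY = k × (−c·ΔT) = (+€338.79 million) / 0.31 ≈ +€1,093 million.

+€1,093 million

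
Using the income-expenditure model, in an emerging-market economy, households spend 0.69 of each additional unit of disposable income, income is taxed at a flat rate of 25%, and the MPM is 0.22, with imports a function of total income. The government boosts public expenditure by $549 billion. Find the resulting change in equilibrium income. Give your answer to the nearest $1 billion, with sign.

Spending multiplier = 1/(1 − c(1−t) + m) = 1/(1 − 0.69×0.75 + 0.22) = 1/0.7025 ≈ 1.423.
ΔY = k × ΔG = (+$549 billion) / 0.7025 ≈ +$781 billion.

+$781 billion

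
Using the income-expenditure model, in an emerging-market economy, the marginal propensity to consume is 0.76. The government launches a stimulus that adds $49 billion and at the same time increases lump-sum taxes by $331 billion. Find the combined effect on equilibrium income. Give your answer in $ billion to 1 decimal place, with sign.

Expenditure multiplier = 1/(1 − MPC) = 1/(1 − 0.76) = 1/0.24 ≈ 4.167.
ΔG contributes k·ΔG = (+$49 billion) / 0.24 ≈ +$204.2 billion.
ΔT of +$331 billion changes first-round spending by −c·ΔT = −$251.56 billion, contributing k·(−c·ΔT) = (−$251.56 billion) / 0.24 ≈ −$1,048.2 billion.
Net ΔY = k(ΔG − c·ΔT) = (−$202.56 billion) / 0.24 = −$844 billion.

−$844.0 billion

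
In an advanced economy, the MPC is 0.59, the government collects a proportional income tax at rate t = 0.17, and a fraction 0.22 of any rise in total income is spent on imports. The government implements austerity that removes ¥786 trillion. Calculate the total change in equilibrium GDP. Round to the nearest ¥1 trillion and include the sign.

−¥1,076 trillion

Government-spending multiplier = 1/(1 − c(1−t) + m) = 1/(1 − 0.59×0.83 + 0.22) = 1/0.7303 ≈ 1.369.
ΔY = k × ΔG = (−¥786 trillion) / 0.7303 ≈ −¥1,076 trillion.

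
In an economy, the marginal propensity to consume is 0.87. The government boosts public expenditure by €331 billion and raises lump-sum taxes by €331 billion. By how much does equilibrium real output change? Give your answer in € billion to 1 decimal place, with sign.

Expenditure multiplier = 1/(1 − MPC) = 1/(1 − 0.87) = 1/0.13 ≈ 7.692.
ΔG contributes k·ΔG = (+€331 billion) / 0.13 ≈ +€2,546.2 billion.
ΔT of +€331 billion changes first-round spending by −c·ΔT = −€287.97 billion, contributing k·(−c·ΔT) = (−€287.97 billion) / 0.13 ≈ −€2,215.2 billion.
With ΔG = ΔT and no other leakages, the balanced-budget multiplier is 1, so ΔY = ΔG = +€331 billion.

+€331.0 billion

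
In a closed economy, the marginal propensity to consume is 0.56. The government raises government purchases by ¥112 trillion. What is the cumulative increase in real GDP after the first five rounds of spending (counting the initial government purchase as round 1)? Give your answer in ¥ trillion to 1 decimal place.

¥240.5 trillion

Round 1 adds ΔG = ¥112 trillion; each later round is MPC = 0.56 times the previous.
After 5 rounds: 112 + 62.72 + 35.1232 + 19.668992 + 11.01463552 = ΔG·(1 − c^5)/(1 − c) = 112 × (1 − 0.0550731776)/0.44 ≈ ¥240.5 trillion.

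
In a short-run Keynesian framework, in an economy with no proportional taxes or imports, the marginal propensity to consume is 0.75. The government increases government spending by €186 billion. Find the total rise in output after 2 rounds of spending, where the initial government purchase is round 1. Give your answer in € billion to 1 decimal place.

€325.5 billion

Round 1 adds ΔG = €186 billion; each later round is MPC = 0.75 times the previous.
After 2 rounds: 186 + 139.5 = ΔG·(1 − c^2)/(1 − c) = 186 × (1 − 0.5625)/0.25 = €325.5 billion.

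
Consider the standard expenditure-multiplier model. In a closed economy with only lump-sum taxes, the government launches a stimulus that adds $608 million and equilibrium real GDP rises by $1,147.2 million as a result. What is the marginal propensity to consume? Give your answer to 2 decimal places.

Implied spending multiplier k = ΔY/ΔG = 1,147.2/608 ≈ 1.8868.
Since k = 1/(1 − MPC), MPC = 1 − 1/k = 1 − ΔG/ΔY = 1 − 608/1,147.2 ≈ 0.47.

0.47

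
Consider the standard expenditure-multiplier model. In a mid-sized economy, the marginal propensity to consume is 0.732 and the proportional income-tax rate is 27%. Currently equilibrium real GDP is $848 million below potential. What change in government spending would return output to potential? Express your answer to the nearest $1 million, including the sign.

+$395 million

Spending multiplier = 1/(1 − c(1−t)) = 1/(1 − 0.732×0.73) = 1/0.46564 ≈ 2.148.
Need ΔY = +$848 million, so ΔG = ΔY/k = (+$848 million) × 0.46564 ≈ +$395 million.
The government should increase government spending by $395 million.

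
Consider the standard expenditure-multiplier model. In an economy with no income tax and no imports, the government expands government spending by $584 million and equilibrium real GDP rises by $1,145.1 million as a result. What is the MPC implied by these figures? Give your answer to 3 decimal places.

Implied spending multiplier k = ΔY/ΔG = 1,145.1/584 ≈ 1.9608.
Since k = 1/(1 − MPC), MPC = 1 − 1/k = 1 − ΔG/ΔY = 1 − 584/1,145.1 ≈ 0.490.

0.490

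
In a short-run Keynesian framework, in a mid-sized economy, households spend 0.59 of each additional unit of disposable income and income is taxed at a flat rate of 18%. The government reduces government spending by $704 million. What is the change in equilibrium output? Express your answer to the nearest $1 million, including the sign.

−$1,364 million

Spending multiplier = 1/(1 − c(1−t)) = 1/(1 − 0.59×0.82) = 1/0.5162 ≈ 1.937.
ΔY = k × ΔG = (−$704 million) / 0.5162 ≈ −$1,364 million.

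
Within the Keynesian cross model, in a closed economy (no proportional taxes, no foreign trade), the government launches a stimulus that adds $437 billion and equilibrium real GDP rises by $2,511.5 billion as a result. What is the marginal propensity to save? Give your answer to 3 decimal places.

0.174

Implied spending multiplier k = ΔY/ΔG = 2,511.5/437 ≈ 5.7471.
Since k = 1/(1 − MPC), MPC = 1 − 1/k = 1 − ΔG/ΔY = 1 − 437/2,511.5 ≈ 0.826.
MPS = 1 − MPC = 0.174.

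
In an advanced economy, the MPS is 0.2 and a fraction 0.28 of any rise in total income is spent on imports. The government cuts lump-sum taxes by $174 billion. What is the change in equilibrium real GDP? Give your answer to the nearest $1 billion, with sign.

MPC = 1 − MPS = 1 − 0.2 = 0.8.
A lump-sum tax change of −$174 billion shifts disposable income by +$174 billion; first-round consumption changes by −c × ΔT = −0.8 × (−$174 billion) = +$139.2 billion.
Expenditure multiplier = 1/(1 − c + m) = 1/(1 − 0.8 + 0.28) = 1/0.48 ≈ 2.083.
The tax multiplier is −c × k ≈ −1.667, so ΔY = k × (−c·ΔT) = (+$139.2 billion) / 0.48 = +$290 billion.

+$290 billion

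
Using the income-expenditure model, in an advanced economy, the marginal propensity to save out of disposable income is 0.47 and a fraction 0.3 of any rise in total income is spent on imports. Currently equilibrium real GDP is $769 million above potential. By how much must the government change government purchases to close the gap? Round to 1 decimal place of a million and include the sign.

MPC = 1 − MPS = 1 − 0.47 = 0.53.
Spending multiplier = 1/(1 − c + m) = 1/(1 − 0.53 + 0.3) = 1/0.77 ≈ 1.299.
Need ΔY = −$769 million, so ΔG = ΔY/k = (−$769 million) × 0.77 ≈ −$592.1 million.
The government should cut government purchases by $592.1 million.

−$592.1 million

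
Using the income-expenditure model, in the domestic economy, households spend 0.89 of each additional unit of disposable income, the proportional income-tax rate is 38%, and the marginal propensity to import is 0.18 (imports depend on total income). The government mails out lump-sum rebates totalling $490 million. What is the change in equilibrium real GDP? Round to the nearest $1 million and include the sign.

A lump-sum tax change of −$490 million shifts disposable income by +$490 million; first-round consumption changes by −c × ΔT = −0.89 × (−$490 million) = +$436.1 million.
Expenditure multiplier = 1/(1 − c(1−t) + m) = 1/(1 − 0.89×0.62 + 0.18) = 1/0.6282 ≈ 1.592.
The tax multiplier is −c × k ≈ −1.417, so ΔY = k × (−c·ΔT) = (+$436.1 million) / 0.6282 ≈ +$694 million.

+$694 million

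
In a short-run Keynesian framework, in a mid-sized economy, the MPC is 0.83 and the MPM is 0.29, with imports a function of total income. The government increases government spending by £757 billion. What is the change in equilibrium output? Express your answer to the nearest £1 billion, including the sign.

+£1,646 billion

Government-spending multiplier = 1/(1 − c + m) = 1/(1 − 0.83 + 0.29) = 1/0.46 ≈ 2.174.
ΔY = k × ΔG = (+£757 billion) / 0.46 ≈ +£1,646 billion.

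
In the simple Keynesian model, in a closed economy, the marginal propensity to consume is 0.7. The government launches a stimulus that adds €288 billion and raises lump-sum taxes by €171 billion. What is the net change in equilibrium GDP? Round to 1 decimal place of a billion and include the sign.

Expenditure multiplier = 1/(1 − MPC) = 1/(1 − 0.7) = 1/0.3 ≈ 3.333.
ΔG contributes k·ΔG = (+€288 billion) / 0.3 = +€960 billion.
ΔT of +€171 billion changes first-round spending by −c·ΔT = −€119.7 billion, contributing k·(−c·ΔT) = (−€119.7 billion) / 0.3 = −€399 billion.
Net ΔY = k(ΔG − c·ΔT) = (+€168.3 billion) / 0.3 = +€561 billion.

+€561.0 billion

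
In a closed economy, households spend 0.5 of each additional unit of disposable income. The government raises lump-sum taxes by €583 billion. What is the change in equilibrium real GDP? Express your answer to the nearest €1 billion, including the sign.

A lump-sum tax change of +€583 billion shifts disposable income by −€583 billion; first-round consumption changes by −c × ΔT = −0.5 × (+€583 billion) = −€291.5 billion.
Expenditure multiplier = 1/(1 − MPC) = 1/(1 − 0.5) = 1/0.5 = 2.
The tax multiplier is −c × k = −1, so ΔY = k × (−c·ΔT) = (−€291.5 billion) / 0.5 = −€583 billion.

−€583 billion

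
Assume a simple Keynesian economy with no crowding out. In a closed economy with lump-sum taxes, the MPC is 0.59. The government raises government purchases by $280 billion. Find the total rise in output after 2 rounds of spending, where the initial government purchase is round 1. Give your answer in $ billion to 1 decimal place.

Round 1 adds ΔG = $280 billion; each later round is MPC = 0.59 times the previous.
After 2 rounds: 280 + 165.2 = ΔG·(1 − c^2)/(1 − c) = 280 × (1 − 0.3481)/0.41 = $445.2 billion.

$445.2 billion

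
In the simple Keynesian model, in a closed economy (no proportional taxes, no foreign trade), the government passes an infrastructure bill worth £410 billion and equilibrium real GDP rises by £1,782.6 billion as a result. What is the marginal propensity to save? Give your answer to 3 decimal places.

Implied spending multiplier k = ΔY/ΔG = 1,782.6/410 ≈ 4.3478.
Since k = 1/(1 − MPC), MPC = 1 − 1/k = 1 − ΔG/ΔY = 1 − 410/1,782.6 ≈ 0.770.
MPS = 1 − MPC = 0.230.

0.230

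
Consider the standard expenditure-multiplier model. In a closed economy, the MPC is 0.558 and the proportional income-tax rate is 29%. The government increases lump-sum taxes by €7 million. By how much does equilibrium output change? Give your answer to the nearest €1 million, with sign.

A lump-sum tax change of +€7 million shifts disposable income by −€7 million; first-round consumption changes by −c × ΔT = −0.558 × (+€7 million) = −€3.906 million.
Expenditure multiplier = 1/(1 − c(1−t)) = 1/(1 − 0.558×0.71) = 1/0.60382 ≈ 1.656.
The tax multiplier is −c × k ≈ −0.924, so ΔY = k × (−c·ΔT) = (−€3.906 million) / 0.60382 ≈ −€6 million.

−€6 million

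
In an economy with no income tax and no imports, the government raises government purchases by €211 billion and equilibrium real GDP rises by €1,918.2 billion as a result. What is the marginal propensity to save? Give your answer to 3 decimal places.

Implied spending multiplier k = ΔY/ΔG = 1,918.2/211 ≈ 9.091.
Since k = 1/(1 − MPC), MPC = 1 − 1/k = 1 − ΔG/ΔY = 1 − 211/1,918.2 ≈ 0.890.
MPS = 1 − MPC = 0.110.

0.110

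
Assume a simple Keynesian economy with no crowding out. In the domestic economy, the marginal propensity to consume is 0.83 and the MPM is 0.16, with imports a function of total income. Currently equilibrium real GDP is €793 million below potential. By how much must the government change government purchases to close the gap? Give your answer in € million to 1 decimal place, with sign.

Spending multiplier = 1/(1 − c + m) = 1/(1 − 0.83 + 0.16) = 1/0.33 ≈ 3.03.
Need ΔY = +€793 million, so ΔG = ΔY/k = (+€793 million) × 0.33 ≈ +€261.7 million.
The government should increase government purchases by €261.7 million.

+€261.7 million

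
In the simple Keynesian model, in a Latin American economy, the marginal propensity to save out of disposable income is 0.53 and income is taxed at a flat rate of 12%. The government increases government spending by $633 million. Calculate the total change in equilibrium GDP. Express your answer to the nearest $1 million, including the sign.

+$1,079 million

MPC = 1 − MPS = 1 − 0.53 = 0.47.
Government-spending multiplier = 1/(1 − c(1−t)) = 1/(1 − 0.47×0.88) = 1/0.5864 ≈ 1.705.
ΔY = k × ΔG = (+$633 million) / 0.5864 ≈ +$1,079 million.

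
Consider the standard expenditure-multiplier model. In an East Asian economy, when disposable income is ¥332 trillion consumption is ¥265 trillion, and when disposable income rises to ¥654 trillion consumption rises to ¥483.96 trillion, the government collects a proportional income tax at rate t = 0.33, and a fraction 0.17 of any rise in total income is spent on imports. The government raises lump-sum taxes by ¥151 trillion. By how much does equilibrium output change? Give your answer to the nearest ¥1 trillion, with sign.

−¥144 trillion

MPC = ΔC/ΔYd = (483.96 − 265)/(654 − 332) = 218.96/322 = 0.68.
A lump-sum tax change of +¥151 trillion shifts disposable income by −¥151 trillion; first-round consumption changes by −c × ΔT = −0.68 × (+¥151 trillion) = −¥102.68 trillion.
Expenditure multiplier = 1/(1 − c(1−t) + m) = 1/(1 − 0.68×0.67 + 0.17) = 1/0.7144 ≈ 1.4.
The tax multiplier is −c × k ≈ −0.952, so ΔY = k × (−c·ΔT) = (−¥102.68 trillion) / 0.7144 ≈ −¥144 trillion.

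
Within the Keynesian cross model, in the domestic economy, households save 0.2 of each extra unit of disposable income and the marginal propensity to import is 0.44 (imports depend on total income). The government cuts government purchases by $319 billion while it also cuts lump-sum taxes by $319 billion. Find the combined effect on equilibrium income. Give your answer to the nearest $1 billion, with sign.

−$100 billion

MPC = 1 − MPS = 1 − 0.2 = 0.8.
Expenditure multiplier = 1/(1 − c + m) = 1/(1 − 0.8 + 0.44) = 1/0.64 ≈ 1.563.
ΔG contributes k·ΔG = (−$319 billion) / 0.64 ≈ −$498.4 billion.
ΔT of −$319 billion changes first-round spending by −c·ΔT = +$255.2 billion, contributing k·(−c·ΔT) = (+$255.2 billion) / 0.64 ≈ +$398.8 billion.
Net ΔY = k(ΔG − c·ΔT) = (−$63.8 billion) / 0.64 ≈ −$100 billion.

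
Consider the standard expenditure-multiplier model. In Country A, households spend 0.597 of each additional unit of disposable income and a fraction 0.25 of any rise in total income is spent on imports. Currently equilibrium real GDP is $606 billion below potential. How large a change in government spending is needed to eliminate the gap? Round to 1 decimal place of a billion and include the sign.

Spending multiplier = 1/(1 − c + m) = 1/(1 − 0.597 + 0.25) = 1/0.653 ≈ 1.531.
Need ΔY = +$606 billion, so ΔG = ΔY/k = (+$606 billion) × 0.653 ≈ +$395.7 billion.
The government should increase government spending by $395.7 billion.

+$395.7 billion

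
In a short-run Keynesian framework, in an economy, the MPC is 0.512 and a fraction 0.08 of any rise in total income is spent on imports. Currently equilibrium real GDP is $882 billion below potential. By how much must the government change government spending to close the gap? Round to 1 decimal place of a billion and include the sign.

Spending multiplier = 1/(1 − c + m) = 1/(1 − 0.512 + 0.08) = 1/0.568 ≈ 1.761.
Need ΔY = +$882 billion, so ΔG = ΔY/k = (+$882 billion) × 0.568 ≈ +$501 billion.
The government should increase government spending by $501 billion.

+$501.0 billion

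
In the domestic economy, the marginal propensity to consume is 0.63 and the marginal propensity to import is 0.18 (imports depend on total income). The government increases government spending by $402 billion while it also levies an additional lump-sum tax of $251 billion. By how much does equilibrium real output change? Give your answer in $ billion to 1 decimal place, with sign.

+$443.4 billion

Expenditure multiplier = 1/(1 − c + m) = 1/(1 − 0.63 + 0.18) = 1/0.55 ≈ 1.818.
ΔG contributes k·ΔG = (+$402 billion) / 0.55 ≈ +$730.9 billion.
ΔT of +$251 billion changes first-round spending by −c·ΔT = −$158.13 billion, contributing k·(−c·ΔT) = (−$158.13 billion) / 0.55 ≈ −$287.5 billion.
Net ΔY = k(ΔG − c·ΔT) = (+$243.87 billion) / 0.55 = +$443.4 billion.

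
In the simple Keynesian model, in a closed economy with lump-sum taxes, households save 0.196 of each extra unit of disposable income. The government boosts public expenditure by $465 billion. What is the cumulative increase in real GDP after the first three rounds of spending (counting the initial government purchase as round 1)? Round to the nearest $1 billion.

$1,139 billion

MPC = 1 − MPS = 1 − 0.196 = 0.804.
Round 1 adds ΔG = $465 billion; each later round is MPC = 0.804 times the previous.
After 3 rounds: 465 + 373.86 + 300.58344 = ΔG·(1 − c^3)/(1 − c) = 465 × (1 − 0.519718464)/0.196 ≈ $1,139 billion.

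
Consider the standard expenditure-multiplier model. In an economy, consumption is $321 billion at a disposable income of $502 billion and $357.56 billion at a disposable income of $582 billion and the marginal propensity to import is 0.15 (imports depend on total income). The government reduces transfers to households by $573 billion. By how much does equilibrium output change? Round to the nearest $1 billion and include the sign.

MPC = ΔC/ΔYd = (357.56 − 321)/(582 − 502) = 36.56/80 = 0.457.
The transfer change shifts disposable income by −$573 billion, so first-round consumption changes by c·ΔTR = 0.457 × (−$573 billion) = −$261.861 billion.
Expenditure multiplier = 1/(1 − c + m) = 1/(1 − 0.457 + 0.15) = 1/0.693 ≈ 1.443.
The transfer multiplier is c × k ≈ 0.659, so ΔY = k × (c·ΔTR) = (−$261.861 billion) / 0.693 ≈ −$378 billion.

−$378 billion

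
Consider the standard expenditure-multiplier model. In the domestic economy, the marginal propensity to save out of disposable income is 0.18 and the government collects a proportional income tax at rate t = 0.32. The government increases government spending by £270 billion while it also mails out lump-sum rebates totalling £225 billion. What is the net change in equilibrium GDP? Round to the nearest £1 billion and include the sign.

MPC = 1 − MPS = 1 − 0.18 = 0.82.
Expenditure multiplier = 1/(1 − c(1−t)) = 1/(1 − 0.82×0.68) = 1/0.4424 ≈ 2.26.
ΔG contributes k·ΔG = (+£270 billion) / 0.4424 ≈ +£610.3 billion.
ΔT of −£225 billion changes first-round spending by −c·ΔT = +£184.5 billion, contributing k·(−c·ΔT) = (+£184.5 billion) / 0.4424 ≈ +£417 billion.
Net ΔY = k(ΔG − c·ΔT) = (+£454.5 billion) / 0.4424 ≈ +£1,027 billion.

+£1,027 billion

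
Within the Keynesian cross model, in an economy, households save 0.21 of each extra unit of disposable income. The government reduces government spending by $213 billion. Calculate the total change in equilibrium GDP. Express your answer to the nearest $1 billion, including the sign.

−$1,014 billion

MPC = 1 − MPS = 1 − 0.21 = 0.79.
Expenditure multiplier = 1/(1 − MPC) = 1/(1 − 0.79) = 1/0.21 ≈ 4.762.
ΔY = k × ΔG = (−$213 billion) / 0.21 ≈ −$1,014 billion.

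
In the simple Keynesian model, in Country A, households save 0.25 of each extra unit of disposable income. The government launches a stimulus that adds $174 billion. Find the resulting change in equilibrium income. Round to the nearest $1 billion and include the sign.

+$696 billion

MPC = 1 − MPS = 1 − 0.25 = 0.75.
Expenditure multiplier = 1/(1 − MPC) = 1/(1 − 0.75) = 1/0.25 = 4.
ΔY = k × ΔG = (+$174 billion) / 0.25 = +$696 billion.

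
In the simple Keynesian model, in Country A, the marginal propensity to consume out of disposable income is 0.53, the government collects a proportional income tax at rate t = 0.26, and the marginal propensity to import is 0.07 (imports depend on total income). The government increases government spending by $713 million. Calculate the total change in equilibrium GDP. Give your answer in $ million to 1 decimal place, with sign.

+$1,051.9 million

Government-spending multiplier = 1/(1 − c(1−t) + m) = 1/(1 − 0.53×0.74 + 0.07) = 1/0.6778 ≈ 1.475.
ΔY = k × ΔG = (+$713 million) / 0.6778 ≈ +$1,051.9 million.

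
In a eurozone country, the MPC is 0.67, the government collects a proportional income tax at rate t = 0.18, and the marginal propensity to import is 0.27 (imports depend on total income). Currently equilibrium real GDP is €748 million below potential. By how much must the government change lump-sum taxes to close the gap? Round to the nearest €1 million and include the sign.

Spending multiplier = 1/(1 − c(1−t) + m) = 1/(1 − 0.67×0.82 + 0.27) = 1/0.7206 ≈ 1.388.
Tax multiplier = −c·k = −0.67/0.7206 ≈ −0.93. Need ΔY = +€748 million, so ΔT = ΔY/(−c·k) = −(+€748 million) × 0.7206 / 0.67 ≈ −€804 million.
The government should cut lump-sum taxes by €804 million.

−€804 million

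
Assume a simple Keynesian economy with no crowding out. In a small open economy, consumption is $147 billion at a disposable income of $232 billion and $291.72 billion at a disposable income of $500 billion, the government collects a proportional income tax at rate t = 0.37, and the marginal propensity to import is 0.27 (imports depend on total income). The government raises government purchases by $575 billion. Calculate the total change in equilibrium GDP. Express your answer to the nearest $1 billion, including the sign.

+$618 billion

MPC = ΔC/ΔYd = (291.72 − 147)/(500 − 232) = 144.72/268 = 0.54.
Expenditure multiplier = 1/(1 − c(1−t) + m) = 1/(1 − 0.54×0.63 + 0.27) = 1/0.9298 ≈ 1.076.
ΔY = k × ΔG = (+$575 billion) / 0.9298 ≈ +$618 billion.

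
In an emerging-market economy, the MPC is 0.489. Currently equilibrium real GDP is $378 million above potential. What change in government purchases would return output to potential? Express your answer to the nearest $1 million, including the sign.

−$193 million

Spending multiplier = 1/(1 − MPC) = 1/(1 − 0.489) = 1/0.511 ≈ 1.957.
Need ΔY = −$378 million, so ΔG = ΔY/k = (−$378 million) × 0.511 ≈ −$193 million.
The government should cut government purchases by $193 million.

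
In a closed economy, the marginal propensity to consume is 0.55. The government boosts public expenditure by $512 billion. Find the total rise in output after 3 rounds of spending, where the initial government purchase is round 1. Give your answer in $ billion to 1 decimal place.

Round 1 adds ΔG = $512 billion; each later round is MPC = 0.55 times the previous.
After 3 rounds: 512 + 281.6 + 154.88 = ΔG·(1 − c^3)/(1 − c) = 512 × (1 − 0.166375)/0.45 ≈ $948.5 billion.

$948.5 billion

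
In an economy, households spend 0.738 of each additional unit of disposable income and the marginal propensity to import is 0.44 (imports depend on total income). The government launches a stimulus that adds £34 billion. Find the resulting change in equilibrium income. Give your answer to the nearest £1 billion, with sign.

Expenditure multiplier = 1/(1 − c + m) = 1/(1 − 0.738 + 0.44) = 1/0.702 ≈ 1.425.
ΔY = k × ΔG = (+£34 billion) / 0.702 ≈ +£48 billion.

+£48 billion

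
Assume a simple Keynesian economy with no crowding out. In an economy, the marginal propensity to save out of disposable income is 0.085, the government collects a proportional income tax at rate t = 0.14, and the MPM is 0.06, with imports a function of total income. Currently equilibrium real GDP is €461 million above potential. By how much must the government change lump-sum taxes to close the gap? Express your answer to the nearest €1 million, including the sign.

MPC = 1 − MPS = 1 − 0.085 = 0.915.
Spending multiplier = 1/(1 − c(1−t) + m) = 1/(1 − 0.915×0.86 + 0.06) = 1/0.2731 ≈ 3.662.
Tax multiplier = −c·k = −0.915/0.2731 ≈ −3.35. Need ΔY = −€461 million, so ΔT = ΔY/(−c·k) = −(−€461 million) × 0.2731 / 0.915 ≈ +€138 million.
The government should raise lump-sum taxes by €138 million.

+€138 million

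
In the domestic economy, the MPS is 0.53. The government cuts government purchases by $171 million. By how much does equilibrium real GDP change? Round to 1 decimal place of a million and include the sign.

MPC = 1 − MPS = 1 − 0.53 = 0.47.
Spending multiplier = 1/(1 − MPC) = 1/(1 − 0.47) = 1/0.53 ≈ 1.887.
ΔY = k × ΔG = (−$171 million) / 0.53 ≈ −$322.6 million.

−$322.6 million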